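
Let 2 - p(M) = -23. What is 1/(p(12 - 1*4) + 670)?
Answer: 1/695 ≈ 0.0014388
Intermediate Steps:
p(M) = 25 (p(M) = 2 - 1*(-23) = 2 + 23 = 25)
1/(p(12 - 1*4) + 670) = 1/(25 + 670) = 1/695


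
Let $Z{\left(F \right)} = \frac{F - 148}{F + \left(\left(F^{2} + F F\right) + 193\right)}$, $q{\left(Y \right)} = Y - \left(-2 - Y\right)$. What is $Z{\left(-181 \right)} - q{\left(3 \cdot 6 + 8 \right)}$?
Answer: $- \frac{505595}{9362} \approx -54.005$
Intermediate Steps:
$q{\left(Y \right)} = 2 + 2 Y$ ($q{\left(Y \right)} = Y + \left(2 + Y\right) = 2 + 2 Y$)
$Z{\left(F \right)} = \frac{-148 + F}{193 + F + 2 F^{2}}$ ($Z{\left(F \right)} = \frac{-148 + F}{F + \left(\left(F^{2} + F^{2}\right) + 193\right)} = \frac{-148 + F}{F + \left(2 F^{2} + 193\right)} = \frac{-148 + F}{F + \left(193 + 2 F^{2}\right)} = \frac{-148 + F}{193 + F + 2 F^{2}}$)
$Z{\left(-181 \right)} - q{\left(3 \cdot 6 + 8 \right)} = \frac{-148 - 181}{193 - 181 + 2 \left(-181\right)^{2}} - \left(2 + 2 \left(3 \cdot 6 + 8\right)\right) = \frac{1}{193 - 181 + 2 \cdot 32761} \left(-329\right) - \left(2 + 2 \left(18 + 8\right)\right) = \frac{1}{193 - 181 + 65522} \left(-329\right) - \left(2 + 2 \cdot 26\right) = \frac{1}{65534} \left(-329\right) - \left(2 + 52\right) = \frac{1}{65534} \left(-329\right) - 54 = - \frac{47}{9362} - 54 = - \frac{505595}{9362}$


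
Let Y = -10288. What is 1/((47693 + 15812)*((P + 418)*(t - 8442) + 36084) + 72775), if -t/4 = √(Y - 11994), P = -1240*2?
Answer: 221549755643/246644107497771876613885 - 104757848*I*√22282/246644107497771876613885 ≈ 8.9826e-13 - 6.3401e-14*I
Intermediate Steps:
P = -2480
t = -4*I*√22282 (t = -4*√(-10288 - 11994) = -4*I*√22282 ≈ -597.09*I)
1/((47693 + 15812)*((P + 418)*(t - 8442) + 36084) + 72775) = 1/((47693 + 15812)*((-2480 + 418)*(-4*I*√22282 - 8442) + 36084) + 72775) = 1/(63505*(-2062*(-8442 - 4*I*√22282) + 36084) + 72775) = 1/(63505*((17407404 + 8248*I*√22282) + 36084) + 72775) = 1/(63505*(17443488 + 8248*I*√22282) + 72775) = 1/((1107748705440 + 523789240*I*√22282) + 72775) = 1/(1107748778215 + 523789240*I*√22282)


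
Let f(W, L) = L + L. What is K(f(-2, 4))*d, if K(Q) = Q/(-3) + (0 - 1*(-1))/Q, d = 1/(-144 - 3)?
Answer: 61/3528 ≈ 0.017290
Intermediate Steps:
f(W, L) = 2*L
d = -1/147 (d = 1/(-147) = -1/147 ≈ -0.0068027)
K(Q) = 1/Q - Q/3 (K(Q) = Q*(-1/3) + (0 + 1)/Q = -Q/3 + 1/Q = 1/Q - Q/3)
K(f(-2, 4))*d = (1/(2*4) - 2*4/3)*(-1/147) = (1/8 - 1/3*8)*(-1/147) = (1/8 - 8/3)*(-1/147) = -61/24*(-1/147) = 61/3528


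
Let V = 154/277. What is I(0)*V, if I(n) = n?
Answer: 0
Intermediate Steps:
V = 154/277 (V = 154*(1/277) = 154/277 ≈ 0.55596)
I(0)*V = 0*(154/277) = 0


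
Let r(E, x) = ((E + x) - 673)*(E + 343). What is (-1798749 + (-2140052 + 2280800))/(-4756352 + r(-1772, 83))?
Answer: 1658001/1381054 ≈ 1.2005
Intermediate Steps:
r(E, x) = (343 + E)*(-673 + E + x) (r(E, x) = (-673 + E + x)*(343 + E) = (343 + E)*(-673 + E + x))
(-1798749 + (-2140052 + 2280800))/(-4756352 + r(-1772, 83)) = (-1798749 + (-2140052 + 2280800))/(-4756352 + (-230839 + (-1772)² - 330*(-1772) + 343*83 - 1772*83)) = (-1798749 + 140748)/(-4756352 + (-230839 + 3139984 + 584760 + 28469 - 147076)) = -1658001/(-4756352 + 3375298) = -1658001/(-1381054) = -1658001*(-1/1381054) = 1658001/1381054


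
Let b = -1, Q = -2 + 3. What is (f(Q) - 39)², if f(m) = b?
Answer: 1600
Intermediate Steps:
Q = 1
f(m) = -1
(f(Q) - 39)² = (-1 - 39)² = (-40)² = 1600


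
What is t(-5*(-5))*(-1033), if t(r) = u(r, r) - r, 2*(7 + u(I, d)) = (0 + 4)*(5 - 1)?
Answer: 24792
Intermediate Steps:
u(I, d) = 1 (u(I, d) = -7 + ((0 + 4)*(5 - 1))/2 = -7 + (4*4)/2 = -7 + (½)*16 = -7 + 8 = 1)
t(r) = 1 - r
t(-5*(-5))*(-1033) = (1 - (-5)*(-5))*(-1033) = (1 - 1*25)*(-1033) = (1 - 25)*(-1033) = -24*(-1033) = 24792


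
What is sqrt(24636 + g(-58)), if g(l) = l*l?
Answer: 20*sqrt(70) ≈ 167.33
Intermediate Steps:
g(l) = l**2
sqrt(24636 + g(-58)) = sqrt(24636 + (-58)**2) = sqrt(24636 + 3364) = sqrt(28000) = 20*sqrt(70)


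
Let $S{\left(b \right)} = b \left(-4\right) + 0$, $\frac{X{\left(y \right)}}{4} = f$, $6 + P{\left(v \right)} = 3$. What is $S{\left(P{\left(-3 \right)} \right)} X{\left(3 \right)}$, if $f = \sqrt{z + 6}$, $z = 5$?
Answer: $48 \sqrt{11} \approx 159.2$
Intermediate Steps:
$P{\left(v \right)} = -3$ ($P{\left(v \right)} = -6 + 3 = -3$)
$f = \sqrt{11}$ ($f = \sqrt{5 + 6} = \sqrt{11} \approx 3.3166$)
$X{\left(y \right)} = 4 \sqrt{11}$
$S{\left(b \right)} = - 4 b$ ($S{\left(b \right)} = - 4 b + 0 = - 4 b$)
$S{\left(P{\left(-3 \right)} \right)} X{\left(3 \right)} = \left(-4\right) \left(-3\right) 4 \sqrt{11} = 12 \cdot 4 \sqrt{11} = 48 \sqrt{11}$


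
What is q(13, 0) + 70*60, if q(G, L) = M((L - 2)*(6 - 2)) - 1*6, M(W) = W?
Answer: 4186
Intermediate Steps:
q(G, L) = -14 + 4*L (q(G, L) = (L - 2)*(6 - 2) - 1*6 = (-2 + L)*4 - 6 = (-8 + 4*L) - 6 = -14 + 4*L)
q(13, 0) + 70*60 = (-14 + 4*0) + 70*60 = (-14 + 0) + 4200 = -14 + 4200 = 4186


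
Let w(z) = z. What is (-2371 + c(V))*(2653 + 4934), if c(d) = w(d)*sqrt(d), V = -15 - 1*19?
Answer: -17988777 - 257958*I*sqrt(34) ≈ -1.7989e+7 - 1.5041e+6*I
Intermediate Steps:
V = -34 (V = -15 - 19 = -34)
c(d) = d**(3/2) (c(d) = d*sqrt(d) = d**(3/2))
(-2371 + c(V))*(2653 + 4934) = (-2371 + (-34)**(3/2))*(2653 + 4934) = (-2371 - 34*I*sqrt(34))*7587 = -17988777 - 257958*I*sqrt(34)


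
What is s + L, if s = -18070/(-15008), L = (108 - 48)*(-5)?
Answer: -2242165/7504 ≈ -298.80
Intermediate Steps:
L = -300 (L = 60*(-5) = -300)
s = 9035/7504 (s = -18070*(-1/15008) = 9035/7504 ≈ 1.2040)
s + L = 9035/7504 - 300 = -2242165/7504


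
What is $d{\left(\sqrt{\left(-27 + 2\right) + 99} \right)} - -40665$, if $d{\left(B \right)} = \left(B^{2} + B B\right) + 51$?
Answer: $40864$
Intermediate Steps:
$d{\left(B \right)} = 51 + 2 B^{2}$ ($d{\left(B \right)} = \left(B^{2} + B^{2}\right) + 51 = 2 B^{2} + 51 = 51 + 2 B^{2}$)
$d{\left(\sqrt{\left(-27 + 2\right) + 99} \right)} - -40665 = \left(51 + 2 \left(\sqrt{\left(-27 + 2\right) + 99}\right)^{2}\right) - -40665 = \left(51 + 2 \left(\sqrt{-25 + 99}\right)^{2}\right) + 40665 = \left(51 + 2 \left(\sqrt{74}\right)^{2}\right) + 40665 = \left(51 + 2 \cdot 74\right) + 40665 = \left(51 + 148\right) + 40665 = 199 + 40665 = 40864$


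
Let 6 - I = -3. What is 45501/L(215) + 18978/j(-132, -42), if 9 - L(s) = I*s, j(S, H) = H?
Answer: -2136815/4494 ≈ -475.48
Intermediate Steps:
I = 9 (I = 6 - 1*(-3) = 6 + 3 = 9)
L(s) = 9 - 9*s
45501/L(215) + 18978/j(-132, -42) = 45501/(9 - 9*215) + 18978/(-42) = 45501/(9 - 1935) + 18978*(-1/42) = 45501/(-1926) - 3163/7 = 45501*(-1/1926) - 3163/7 = -15167/642 - 3163/7 = -2136815/4494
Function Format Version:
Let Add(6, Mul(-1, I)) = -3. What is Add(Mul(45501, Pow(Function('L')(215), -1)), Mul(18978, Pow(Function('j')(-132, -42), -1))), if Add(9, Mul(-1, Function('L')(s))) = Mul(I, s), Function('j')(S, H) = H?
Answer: Rational(-2136815, 4494) ≈ -475.48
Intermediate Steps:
I = 9 (I = Add(6, Mul(-1, -3)) = Add(6, 3) = 9)
Function('L')(s) = Add(9, Mul(-9, s)) (Function('L')(s) = Add(9, Mul(-1, Mul(9, s))) = Add(9, Mul(-9, s)))
Add(Mul(45501, Pow(Function('L')(215), -1)), Mul(18978, Pow(Function('j')(-132, -42), -1))) = Add(Mul(45501, Pow(Add(9, Mul(-9, 215)), -1)), Mul(18978, Pow(-42, -1))) = Add(Mul(45501, Pow(Add(9, -1935), -1)), Mul(18978, Rational(-1, 42))) = Add(Mul(45501, Pow(-1926, -1)), Rational(-3163, 7)) = Add(Mul(45501, Rational(-1, 1926)), Rational(-3163, 7)) = Add(Rational(-15167, 642), Rational(-3163, 7)) = Rational(-2136815, 4494)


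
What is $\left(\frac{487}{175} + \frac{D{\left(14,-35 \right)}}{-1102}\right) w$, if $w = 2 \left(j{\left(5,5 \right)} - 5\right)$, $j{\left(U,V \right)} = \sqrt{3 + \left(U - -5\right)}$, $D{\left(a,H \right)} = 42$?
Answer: $- \frac{529324}{19285} + \frac{529324 \sqrt{13}}{96425} \approx -7.6548$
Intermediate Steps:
$j{\left(U,V \right)} = \sqrt{8 + U}$ ($j{\left(U,V \right)} = \sqrt{3 + \left(U + 5\right)} = \sqrt{3 + \left(5 + U\right)} = \sqrt{8 + U}$)
$w = -10 + 2 \sqrt{13}$ ($w = 2 \left(\sqrt{8 + 5} - 5\right) = 2 \left(\sqrt{13} - 5\right) = 2 \left(-5 + \sqrt{13}\right) = -10 + 2 \sqrt{13} \approx -2.7889$)
$\left(\frac{487}{175} + \frac{D{\left(14,-35 \right)}}{-1102}\right) w = \left(\frac{487}{175} + \frac{42}{-1102}\right) \left(-10 + 2 \sqrt{13}\right) = \left(487 \cdot \frac{1}{175} + 42 \left(- \frac{1}{1102}\right)\right) \left(-10 + 2 \sqrt{13}\right) = \left(\frac{487}{175} - \frac{21}{551}\right) \left(-10 + 2 \sqrt{13}\right) = \frac{264662 \left(-10 + 2 \sqrt{13}\right)}{96425} = - \frac{529324}{19285} + \frac{529324 \sqrt{13}}{96425}$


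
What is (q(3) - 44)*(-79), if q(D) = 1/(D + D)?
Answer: 20777/6 ≈ 3462.8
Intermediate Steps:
q(D) = 1/(2*D)
(q(3) - 44)*(-79) = ((1/2)/3 - 44)*(-79) = ((1/2)*(1/3) - 44)*(-79) = (1/6 - 44)*(-79) = -263/6*(-79) = 20777/6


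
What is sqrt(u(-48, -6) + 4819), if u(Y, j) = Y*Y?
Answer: sqrt(7123) ≈ 84.398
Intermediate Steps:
u(Y, j) = Y**2
sqrt(u(-48, -6) + 4819) = sqrt((-48)**2 + 4819) = sqrt(2304 + 4819) = sqrt(7123)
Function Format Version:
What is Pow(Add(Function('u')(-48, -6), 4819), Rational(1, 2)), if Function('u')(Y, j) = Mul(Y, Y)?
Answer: Pow(7123, Rational(1, 2)) ≈ 84.398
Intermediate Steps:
Function('u')(Y, j) = Pow(Y, 2)
Pow(Add(Function('u')(-48, -6), 4819), Rational(1, 2)) = Pow(Add(Pow(-48, 2), 4819), Rational(1, 2)) = Pow(Add(2304, 4819), Rational(1, 2)) = Pow(7123, Rational(1, 2))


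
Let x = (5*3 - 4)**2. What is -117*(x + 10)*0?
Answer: 0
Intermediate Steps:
x = 121 (x = (15 - 4)**2 = 11**2 = 121)
-117*(x + 10)*0 = -117*(121 + 10)*0 = -15327*0 = -117*0 = 0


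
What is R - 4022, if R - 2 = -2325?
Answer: -6345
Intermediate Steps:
R = -2323 (R = 2 - 2325 = -2323)
R - 4022 = -2323 - 4022 = -6345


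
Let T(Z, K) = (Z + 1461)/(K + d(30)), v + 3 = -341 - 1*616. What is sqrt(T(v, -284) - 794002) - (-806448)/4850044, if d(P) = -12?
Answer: 201612/1212511 + I*sqrt(17391856882)/148 ≈ 0.16628 + 891.07*I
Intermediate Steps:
v = -960 (v = -3 + (-341 - 1*616) = -3 + (-341 - 616) = -3 - 957 = -960)
T(Z, K) = (1461 + Z)/(-12 + K) (T(Z, K) = (Z + 1461)/(K - 12) = (1461 + Z)/(-12 + K))
sqrt(T(v, -284) - 794002) - (-806448)/4850044 = sqrt((1461 - 960)/(-12 - 284) - 794002) - (-806448)/4850044 = sqrt(501/(-296) - 794002) - (-806448)/4850044 = sqrt(-1/296*501 - 794002) - 1*(-201612/1212511) = sqrt(-501/296 - 794002) + 201612/1212511 = sqrt(-235025093/296) + 201612/1212511 = I*sqrt(17391856882)/148 + 201612/1212511 = 201612/1212511 + I*sqrt(17391856882)/148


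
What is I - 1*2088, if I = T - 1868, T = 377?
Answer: -3579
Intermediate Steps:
I = -1491 (I = 377 - 1868 = -1491)
I - 1*2088 = -1491 - 1*2088 = -1491 - 2088 = -3579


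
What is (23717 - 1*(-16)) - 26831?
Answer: -3098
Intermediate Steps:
(23717 - 1*(-16)) - 26831 = (23717 + 16) - 26831 = 23733 - 26831 = -3098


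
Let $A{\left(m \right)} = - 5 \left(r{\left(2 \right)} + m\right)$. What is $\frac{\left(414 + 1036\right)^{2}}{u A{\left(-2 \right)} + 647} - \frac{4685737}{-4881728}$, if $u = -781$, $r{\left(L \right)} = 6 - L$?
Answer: $\frac{10303460397809}{41284773696} \approx 249.57$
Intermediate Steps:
$A{\left(m \right)} = -20 - 5 m$ ($A{\left(m \right)} = - 5 \left(\left(6 - 2\right) + m\right) = - 5 \left(4 + m\right) = -20 - 5 m$)
$\frac{\left(414 + 1036\right)^{2}}{u A{\left(-2 \right)} + 647} - \frac{4685737}{-4881728} = \frac{\left(414 + 1036\right)^{2}}{- 781 \left(-20 - -10\right) + 647} - \frac{4685737}{-4881728} = \frac{1450^{2}}{- 781 \left(-20 + 10\right) + 647} - - \frac{4685737}{4881728} = \frac{2102500}{\left(-781\right) \left(-10\right) + 647} + \frac{4685737}{4881728} = \frac{2102500}{7810 + 647} + \frac{4685737}{4881728} = \frac{2102500}{8457} + \frac{4685737}{4881728} = \frac{10303460397809}{41284773696}$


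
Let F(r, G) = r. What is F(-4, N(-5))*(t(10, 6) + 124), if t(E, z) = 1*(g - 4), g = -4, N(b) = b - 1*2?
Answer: -464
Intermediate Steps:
N(b) = -2 + b (N(b) = b - 2 = -2 + b)
t(E, z) = -8 (t(E, z) = 1*(-4 - 4) = 1*(-8) = -8)
F(-4, N(-5))*(t(10, 6) + 124) = -4*(-8 + 124) = -4*116 = -464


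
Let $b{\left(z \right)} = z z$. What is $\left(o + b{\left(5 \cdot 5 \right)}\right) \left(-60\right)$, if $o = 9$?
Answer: $-38040$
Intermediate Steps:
$b{\left(z \right)} = z^{2}$
$\left(o + b{\left(5 \cdot 5 \right)}\right) \left(-60\right) = \left(9 + \left(5 \cdot 5\right)^{2}\right) \left(-60\right) = \left(9 + 25^{2}\right) \left(-60\right) = \left(9 + 625\right) \left(-60\right) = 634 \left(-60\right) = -38040$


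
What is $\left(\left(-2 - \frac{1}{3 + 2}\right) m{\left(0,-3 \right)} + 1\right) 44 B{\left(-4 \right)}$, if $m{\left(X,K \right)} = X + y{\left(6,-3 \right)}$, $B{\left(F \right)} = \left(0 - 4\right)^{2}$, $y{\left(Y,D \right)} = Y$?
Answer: $- \frac{42944}{5} \approx -8588.8$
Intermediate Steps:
$B{\left(F \right)} = 16$ ($B{\left(F \right)} = \left(-4\right)^{2} = 16$)
$m{\left(X,K \right)} = 6 + X$ ($m{\left(X,K \right)} = X + 6 = 6 + X$)
$\left(\left(-2 - \frac{1}{3 + 2}\right) m{\left(0,-3 \right)} + 1\right) 44 B{\left(-4 \right)} = \left(\left(-2 - \frac{1}{3 + 2}\right) \left(6 + 0\right) + 1\right) 44 \cdot 16 = \left(\left(-2 - \frac{1}{5}\right) 6 + 1\right) 44 \cdot 16 = \left(\left(- \frac{11}{5}\right) 6 + 1\right) 44 \cdot 16 = \left(- \frac{66}{5} + 1\right) 44 \cdot 16 = \left(- \frac{61}{5}\right) 44 \cdot 16 = \left(- \frac{2684}{5}\right) 16 = - \frac{42944}{5}$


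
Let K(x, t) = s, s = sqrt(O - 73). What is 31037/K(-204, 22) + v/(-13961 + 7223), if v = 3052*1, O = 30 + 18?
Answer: -1526/3369 - 31037*I/5 ≈ -0.45295 - 6207.4*I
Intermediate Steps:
O = 48
s = 5*I (s = sqrt(48 - 73) = sqrt(-25) = 5*I ≈ 5.0*I)
K(x, t) = 5*I
v = 3052
31037/K(-204, 22) + v/(-13961 + 7223) = 31037/((5*I)) + 3052/(-13961 + 7223) = 31037*(-I/5) + 3052/(-6738) = -31037*I/5 + 3052*(-1/6738) = -31037*I/5 - 1526/3369 = -1526/3369 - 31037*I/5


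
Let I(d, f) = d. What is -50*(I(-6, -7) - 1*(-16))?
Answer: -500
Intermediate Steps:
-50*(I(-6, -7) - 1*(-16)) = -50*(-6 - 1*(-16)) = -50*(-6 + 16) = -50*10 = -500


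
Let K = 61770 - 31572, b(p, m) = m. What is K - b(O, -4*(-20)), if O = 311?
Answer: 30118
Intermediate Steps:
K = 30198
K - b(O, -4*(-20)) = 30198 - (-4)*(-20) = 30198 - 1*80 = 30198 - 80 = 30118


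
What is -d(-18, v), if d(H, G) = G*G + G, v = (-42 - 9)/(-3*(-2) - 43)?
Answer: -4488/1369 ≈ -3.2783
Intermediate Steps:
v = 51/37 (v = -51/(6 - 43) = -51/(-37) = -51*(-1/37) = 51/37 ≈ 1.3784)
d(H, G) = G + G² (d(H, G) = G² + G = G + G²)
-d(-18, v) = -51*(1 + 51/37)/37 = -51*88/(37*37) = -1*4488/1369 = -4488/1369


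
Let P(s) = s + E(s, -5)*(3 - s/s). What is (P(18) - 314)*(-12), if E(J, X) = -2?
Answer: 3600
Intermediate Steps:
P(s) = -4 + s (P(s) = s - 2*(3 - s/s) = s - 2*(3 - 1*1) = s - 2*(3 - 1) = s - 2*2 = s - 4 = -4 + s)
(P(18) - 314)*(-12) = ((-4 + 18) - 314)*(-12) = (14 - 314)*(-12) = -300*(-12) = 3600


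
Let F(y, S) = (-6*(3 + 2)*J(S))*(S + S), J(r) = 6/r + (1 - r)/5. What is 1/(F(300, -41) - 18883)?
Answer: 1/1421 ≈ 0.00070373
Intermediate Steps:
J(r) = ⅕ + 6/r - r/5 (J(r) = 6/r + (1 - r)*(⅕) = 6/r + (⅕ - r/5) = ⅕ + 6/r - r/5)
F(y, S) = -360 + 12*S*(-1 + S) (F(y, S) = (-6*(3 + 2)*(30 - S*(-1 + S))/(5*S))*(S + S) = (-30*(30 - S*(-1 + S))/(5*S))*(2*S) = (-6*(30 - S*(-1 + S))/S)*(2*S) = -360 + 12*S*(-1 + S))
1/(F(300, -41) - 18883) = 1/((-360 + 12*(-41)*(-1 - 41)) - 18883) = 1/((-360 + 12*(-41)*(-42)) - 18883) = 1/((-360 + 20664) - 18883) = 1/(20304 - 18883) = 1/1421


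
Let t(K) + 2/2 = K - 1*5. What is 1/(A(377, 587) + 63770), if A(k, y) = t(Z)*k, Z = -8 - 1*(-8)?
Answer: 1/61508 ≈ 1.6258e-5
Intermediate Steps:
Z = 0 (Z = -8 + 8 = 0)
t(K) = -6 + K (t(K) = -1 + (K - 1*5) = -1 + (K - 5) = -1 + (-5 + K) = -6 + K)
A(k, y) = -6*k (A(k, y) = (-6 + 0)*k = -6*k)
1/(A(377, 587) + 63770) = 1/(-6*377 + 63770) = 1/(-2262 + 63770) = 1/61508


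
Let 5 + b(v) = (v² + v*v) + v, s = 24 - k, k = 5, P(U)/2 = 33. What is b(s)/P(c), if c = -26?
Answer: 368/33 ≈ 11.152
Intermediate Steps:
P(U) = 66 (P(U) = 2*33 = 66)
s = 19 (s = 24 - 1*5 = 24 - 5 = 19)
b(v) = -5 + v + 2*v² (b(v) = -5 + ((v² + v*v) + v) = -5 + ((v² + v²) + v) = -5 + (2*v² + v) = -5 + (v + 2*v²) = -5 + v + 2*v²)
b(s)/P(c) = (-5 + 19 + 2*19²)/66 = (-5 + 19 + 2*361)*(1/66) = (-5 + 19 + 722)*(1/66) = 736*(1/66) = 368/33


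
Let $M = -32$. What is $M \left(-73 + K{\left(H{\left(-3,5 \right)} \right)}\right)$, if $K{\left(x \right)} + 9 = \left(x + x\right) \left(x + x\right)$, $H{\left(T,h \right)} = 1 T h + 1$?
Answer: $-22464$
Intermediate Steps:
$H{\left(T,h \right)} = 1 + T h$ ($H{\left(T,h \right)} = T h + 1 = 1 + T h$)
$K{\left(x \right)} = -9 + 4 x^{2}$ ($K{\left(x \right)} = -9 + \left(x + x\right) \left(x + x\right) = -9 + 2 x 2 x = -9 + 4 x^{2}$)
$M \left(-73 + K{\left(H{\left(-3,5 \right)} \right)}\right) = - 32 \left(-73 - \left(9 - 4 \left(1 - 15\right)^{2}\right)\right) = - 32 \left(-73 - \left(9 - 4 \left(-14\right)^{2}\right)\right) = - 32 \left(-73 + \left(-9 + 4 \cdot 196\right)\right) = - 32 \left(-73 + \left(-9 + 784\right)\right) = - 32 \left(-73 + 775\right) = \left(-32\right) 702 = -22464$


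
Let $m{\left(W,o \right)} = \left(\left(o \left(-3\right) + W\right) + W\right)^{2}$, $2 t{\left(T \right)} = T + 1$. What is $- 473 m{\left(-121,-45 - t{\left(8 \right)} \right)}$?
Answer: $- \frac{16540337}{4} \approx -4.1351 \cdot 10^{6}$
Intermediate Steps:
$t{\left(T \right)} = \frac{1}{2} + \frac{T}{2}$ ($t{\left(T \right)} = \frac{T + 1}{2} = \frac{1 + T}{2} = \frac{1}{2} + \frac{T}{2}$)
$m{\left(W,o \right)} = \left(- 3 o + 2 W\right)^{2}$ ($m{\left(W,o \right)} = \left(\left(- 3 o + W\right) + W\right)^{2} = \left(\left(W - 3 o\right) + W\right)^{2} = \left(- 3 o + 2 W\right)^{2}$)
$- 473 m{\left(-121,-45 - t{\left(8 \right)} \right)} = - 473 \left(- 3 \left(-45 - \left(\frac{1}{2} + \frac{1}{2} \cdot 8\right)\right) + 2 \left(-121\right)\right)^{2} = - 473 \left(- 3 \left(-45 - \left(\frac{1}{2} + 4\right)\right) - 242\right)^{2} = - 473 \left(- 3 \left(-45 - \frac{9}{2}\right) - 242\right)^{2} = - 473 \left(\left(-3\right) \left(- \frac{99}{2}\right) - 242\right)^{2} = - 473 \left(\frac{297}{2} - 242\right)^{2} = - 473 \left(- \frac{187}{2}\right)^{2} = - \frac{473 \cdot 34969}{4} = \left(-1\right) \frac{16540337}{4} = - \frac{16540337}{4}$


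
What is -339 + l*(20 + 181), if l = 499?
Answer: 99960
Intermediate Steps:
-339 + l*(20 + 181) = -339 + 499*(20 + 181) = -339 + 499*201 = -339 + 100299 = 99960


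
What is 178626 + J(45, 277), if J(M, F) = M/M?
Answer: 178627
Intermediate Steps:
J(M, F) = 1
178626 + J(45, 277) = 178626 + 1 = 178627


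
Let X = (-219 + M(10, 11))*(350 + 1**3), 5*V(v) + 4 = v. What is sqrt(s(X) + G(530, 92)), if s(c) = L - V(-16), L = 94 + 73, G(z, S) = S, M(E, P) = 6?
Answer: sqrt(263) ≈ 16.217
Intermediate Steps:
V(v) = -4/5 + v/5
X = -74763 (X = (-219 + 6)*(350 + 1**3) = -213*(350 + 1) = -213*351 = -74763)
L = 167
s(c) = 171 (s(c) = 167 - (-4/5 + (1/5)*(-16)) = 167 - (-4/5 - 16/5) = 167 - 1*(-4) = 167 + 4 = 171)
sqrt(s(X) + G(530, 92)) = sqrt(171 + 92) = sqrt(263)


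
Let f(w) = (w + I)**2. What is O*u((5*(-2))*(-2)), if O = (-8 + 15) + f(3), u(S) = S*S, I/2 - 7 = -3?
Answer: 51200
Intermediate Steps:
I = 8 (I = 14 + 2*(-3) = 14 - 6 = 8)
f(w) = (8 + w)**2 (f(w) = (w + 8)**2 = (8 + w)**2)
u(S) = S**2
O = 128 (O = (-8 + 15) + (8 + 3)**2 = 7 + 11**2 = 7 + 121 = 128)
O*u((5*(-2))*(-2)) = 128*((5*(-2))*(-2))**2 = 128*(-10*(-2))**2 = 128*20**2 = 128*400 = 51200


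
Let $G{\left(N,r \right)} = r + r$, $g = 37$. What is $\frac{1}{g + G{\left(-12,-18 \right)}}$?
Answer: $1$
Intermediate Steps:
$G{\left(N,r \right)} = 2 r$
$\frac{1}{g + G{\left(-12,-18 \right)}} = \frac{1}{37 + 2 \left(-18\right)} = \frac{1}{37 - 36} = 1^{-1} = 1$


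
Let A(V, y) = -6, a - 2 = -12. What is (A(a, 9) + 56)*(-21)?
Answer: -1050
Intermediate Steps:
a = -10 (a = 2 - 12 = -10)
(A(a, 9) + 56)*(-21) = (-6 + 56)*(-21) = 50*(-21) = -1050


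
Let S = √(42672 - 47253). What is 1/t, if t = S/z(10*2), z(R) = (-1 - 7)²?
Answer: -64*I*√509/1527 ≈ -0.94558*I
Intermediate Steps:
z(R) = 64 (z(R) = (-8)² = 64)
S = 3*I*√509 (S = √(-4581) = 3*I*√509 ≈ 67.683*I)
t = 3*I*√509/64 (t = (3*I*√509)/64 = (3*I*√509)*(1/64) = 3*I*√509/64 ≈ 1.0575*I)
1/t = 1/(3*I*√509/64) = -64*I*√509/1527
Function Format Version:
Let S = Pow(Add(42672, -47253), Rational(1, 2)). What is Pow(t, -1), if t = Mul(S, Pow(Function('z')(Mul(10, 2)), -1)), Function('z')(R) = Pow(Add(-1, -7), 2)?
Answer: Mul(Rational(-64, 1527), I, Pow(509, Rational(1, 2))) ≈ Mul(-0.94558, I)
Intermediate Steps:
Function('z')(R) = 64 (Function('z')(R) = Pow(-8, 2) = 64)
S = Mul(3, I, Pow(509, Rational(1, 2))) (S = Pow(-4581, Rational(1, 2)) = Mul(3, I, Pow(509, Rational(1, 2))) ≈ Mul(67.683, I))
t = Mul(Rational(3, 64), I, Pow(509, Rational(1, 2))) (t = Mul(Mul(3, I, Pow(509, Rational(1, 2))), Pow(64, -1)) = Mul(Mul(3, I, Pow(509, Rational(1, 2))), Rational(1, 64)) = Mul(Rational(3, 64), I, Pow(509, Rational(1, 2))) ≈ Mul(1.0575, I))
Pow(t, -1) = Pow(Mul(Rational(3, 64), I, Pow(509, Rational(1, 2))), -1) = Mul(Rational(-64, 1527), I, Pow(509, Rational(1, 2)))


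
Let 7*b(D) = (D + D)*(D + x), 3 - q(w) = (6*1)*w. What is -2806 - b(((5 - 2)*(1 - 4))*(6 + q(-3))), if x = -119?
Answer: -195574/7 ≈ -27939.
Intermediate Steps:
q(w) = 3 - 6*w (q(w) = 3 - 6*1*w = 3 - 6*w)
b(D) = 2*D*(-119 + D)/7 (b(D) = ((D + D)*(D - 119))/7 = ((2*D)*(-119 + D))/7 = (2*D*(-119 + D))/7 = 2*D*(-119 + D)/7)
-2806 - b(((5 - 2)*(1 - 4))*(6 + q(-3))) = -2806 - 2*((5 - 2)*(1 - 4))*(6 + (3 - 6*(-3)))*(-119 + ((5 - 2)*(1 - 4))*(6 + (3 - 6*(-3))))/7 = -2806 - 2*(3*(-3))*(6 + (3 + 18))*(-119 + (3*(-3))*(6 + (3 + 18)))/7 = -2806 - 2*(-9*(6 + 21))*(-119 - 9*(6 + 21))/7 = -2806 - 2*(-9*27)*(-119 - 9*27)/7 = -2806 - 2*(-243)*(-119 - 243)/7 = -2806 - 2*(-243)*(-362)/7 = -2806 - 1*175932/7 = -2806 - 175932/7 = -195574/7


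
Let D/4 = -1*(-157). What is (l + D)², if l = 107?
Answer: 540225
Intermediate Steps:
D = 628 (D = 4*(-1*(-157)) = 4*157 = 628)
(l + D)² = (107 + 628)² = 735² = 540225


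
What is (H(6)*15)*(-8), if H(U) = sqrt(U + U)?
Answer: -240*sqrt(3) ≈ -415.69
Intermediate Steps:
H(U) = sqrt(2)*sqrt(U) (H(U) = sqrt(2*U) = sqrt(2)*sqrt(U))
(H(6)*15)*(-8) = ((sqrt(2)*sqrt(6))*15)*(-8) = ((2*sqrt(3))*15)*(-8) = (30*sqrt(3))*(-8) = -240*sqrt(3)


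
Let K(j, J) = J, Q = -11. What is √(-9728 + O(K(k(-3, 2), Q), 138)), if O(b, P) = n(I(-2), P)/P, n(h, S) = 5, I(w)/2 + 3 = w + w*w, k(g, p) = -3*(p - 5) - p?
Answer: I*√185259342/138 ≈ 98.63*I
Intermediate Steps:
k(g, p) = 15 - 4*p (k(g, p) = -3*(-5 + p) - p = (15 - 3*p) - p = 15 - 4*p)
I(w) = -6 + 2*w + 2*w² (I(w) = -6 + 2*(w + w*w) = -6 + 2*(w + w²) = -6 + (2*w + 2*w²) = -6 + 2*w + 2*w²)
O(b, P) = 5/P
√(-9728 + O(K(k(-3, 2), Q), 138)) = √(-9728 + 5/138) = √(-1342459/138) = I*√185259342/138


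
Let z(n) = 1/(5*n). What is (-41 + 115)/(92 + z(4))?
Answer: 1480/1841 ≈ 0.80391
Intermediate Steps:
z(n) = 1/(5*n)
(-41 + 115)/(92 + z(4)) = (-41 + 115)/(92 + (1/5)/4) = 74/(92 + (1/5)*(1/4)) = 74/(92 + 1/20) = 74/(1841/20) = 74*(20/1841) = 1480/1841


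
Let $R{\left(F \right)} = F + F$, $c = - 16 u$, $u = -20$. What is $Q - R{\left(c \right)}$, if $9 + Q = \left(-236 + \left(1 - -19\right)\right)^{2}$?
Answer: $46007$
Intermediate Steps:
$c = 320$ ($c = \left(-16\right) \left(-20\right) = 320$)
$Q = 46647$ ($Q = -9 + \left(-236 + \left(1 - -19\right)\right)^{2} = -9 + \left(-236 + \left(1 + 19\right)\right)^{2} = -9 + \left(-236 + 20\right)^{2} = -9 + \left(-216\right)^{2} = -9 + 46656 = 46647$)
$R{\left(F \right)} = 2 F$
$Q - R{\left(c \right)} = 46647 - 2 \cdot 320 = 46647 - 640 = 46007$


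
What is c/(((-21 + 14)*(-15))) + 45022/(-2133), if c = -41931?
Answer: -31388711/74655 ≈ -420.45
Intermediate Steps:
c/(((-21 + 14)*(-15))) + 45022/(-2133) = -41931*(-1/(15*(-21 + 14))) + 45022/(-2133) = -41931/((-7*(-15))) + 45022*(-1/2133) = -41931/105 - 45022/2133 = -41931*1/105 - 45022/2133 = -13977/35 - 45022/2133 = -31388711/74655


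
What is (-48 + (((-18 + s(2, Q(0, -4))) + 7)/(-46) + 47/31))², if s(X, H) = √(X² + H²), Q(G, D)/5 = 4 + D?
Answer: 4356924049/2033476 ≈ 2142.6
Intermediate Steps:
Q(G, D) = 20 + 5*D (Q(G, D) = 5*(4 + D) = 20 + 5*D)
s(X, H) = √(H² + X²)
(-48 + (((-18 + s(2, Q(0, -4))) + 7)/(-46) + 47/31))² = (-48 + (((-18 + √((20 + 5*(-4))² + 2²)) + 7)/(-46) + 47/31))² = (-48 + (((-18 + √((20 - 20)² + 4)) + 7)*(-1/46) + 47*(1/31)))² = (-48 + (((-18 + √(0² + 4)) + 7)*(-1/46) + 47/31))² = (-48 + (((-18 + √(0 + 4)) + 7)*(-1/46) + 47/31))² = (-48 + (((-18 + √4) + 7)*(-1/46) + 47/31))² = (-48 + (((-18 + 2) + 7)*(-1/46) + 47/31))² = (-48 + ((-16 + 7)*(-1/46) + 47/31))² = (-48 + (-9*(-1/46) + 47/31))² = (-48 + (9/46 + 47/31))² = (-48 + 2441/1426)² = (-66007/1426)² = 4356924049/2033476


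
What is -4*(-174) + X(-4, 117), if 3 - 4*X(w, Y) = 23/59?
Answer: 82205/118 ≈ 696.65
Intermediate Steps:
X(w, Y) = 77/118 (X(w, Y) = 3/4 - 23/(4*59) = 3/4 - 1/4*23/59 = 3/4 - 23/236 = 77/118)
-4*(-174) + X(-4, 117) = -4*(-174) + 77/118 = 696 + 77/118 = 82205/118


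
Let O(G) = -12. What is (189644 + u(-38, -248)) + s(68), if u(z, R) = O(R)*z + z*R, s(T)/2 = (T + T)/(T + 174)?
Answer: 24142540/121 ≈ 1.9953e+5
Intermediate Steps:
s(T) = 4*T/(174 + T) (s(T) = 2*((T + T)/(T + 174)) = 2*((2*T)/(174 + T)) = 2*(2*T/(174 + T)) = 4*T/(174 + T))
u(z, R) = -12*z + R*z (u(z, R) = -12*z + z*R = -12*z + R*z)
(189644 + u(-38, -248)) + s(68) = (189644 - 38*(-12 - 248)) + 4*68/(174 + 68) = (189644 - 38*(-260)) + 4*68/242 = (189644 + 9880) + 4*68*(1/242) = 199524 + 136/121 = 24142540/121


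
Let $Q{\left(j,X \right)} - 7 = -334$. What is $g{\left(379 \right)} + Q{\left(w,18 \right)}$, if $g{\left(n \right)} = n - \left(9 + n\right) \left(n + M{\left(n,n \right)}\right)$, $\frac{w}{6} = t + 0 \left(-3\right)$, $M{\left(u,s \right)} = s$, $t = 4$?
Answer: $-294052$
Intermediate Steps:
$w = 24$ ($w = 6 \left(4 + 0 \left(-3\right)\right) = 6 \left(4 + 0\right) = 6 \cdot 4 = 24$)
$Q{\left(j,X \right)} = -327$ ($Q{\left(j,X \right)} = 7 - 334 = -327$)
$g{\left(n \right)} = n - 2 n \left(9 + n\right)$ ($g{\left(n \right)} = n - \left(9 + n\right) \left(n + n\right) = n - \left(9 + n\right) 2 n = n - 2 n \left(9 + n\right)$)
$g{\left(379 \right)} + Q{\left(w,18 \right)} = 379 \left(-17 - 758\right) - 327 = 379 \left(-775\right) - 327 = -293725 - 327 = -294052$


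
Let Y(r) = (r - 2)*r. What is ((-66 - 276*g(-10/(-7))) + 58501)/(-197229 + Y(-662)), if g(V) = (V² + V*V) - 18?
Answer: 3051547/11874611 ≈ 0.25698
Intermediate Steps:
g(V) = -18 + 2*V² (g(V) = (V² + V²) - 18 = 2*V² - 18 = -18 + 2*V²)
Y(r) = r*(-2 + r) (Y(r) = (-2 + r)*r = r*(-2 + r))
((-66 - 276*g(-10/(-7))) + 58501)/(-197229 + Y(-662)) = ((-66 - 276*(-18 + 2*(-10/(-7))²)) + 58501)/(-197229 - 662*(-2 - 662)) = ((-66 - 276*(-18 + 2*(-10*(-⅐))²)) + 58501)/(-197229 - 662*(-664)) = ((-66 - 276*(-18 + 2*(10/7)²)) + 58501)/(-197229 + 439568) = ((-66 - 276*(-18 + 2*(100/49))) + 58501)/242339 = ((-66 - 276*(-18 + 200/49)) + 58501)*(1/242339) = ((-66 - 276*(-682/49)) + 58501)*(1/242339) = ((-66 + 188232/49) + 58501)*(1/242339) = (184998/49 + 58501)*(1/242339) = (3051547/49)*(1/242339) = 3051547/11874611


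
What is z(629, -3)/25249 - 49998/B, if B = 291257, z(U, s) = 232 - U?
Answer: -1378028531/7353947993 ≈ -0.18739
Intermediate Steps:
z(629, -3)/25249 - 49998/B = (232 - 1*629)/25249 - 49998/291257 = (232 - 629)*(1/25249) - 49998*1/291257 = -397*1/25249 - 49998/291257 = -397/25249 - 49998/291257 = -1378028531/7353947993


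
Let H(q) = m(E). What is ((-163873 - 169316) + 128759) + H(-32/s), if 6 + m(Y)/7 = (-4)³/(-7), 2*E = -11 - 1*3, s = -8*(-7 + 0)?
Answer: -204408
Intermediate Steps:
s = 56 (s = -8*(-7) = 56)
E = -7 (E = (-11 - 1*3)/2 = (-11 - 3)/2 = (½)*(-14) = -7)
m(Y) = 22 (m(Y) = -42 + 7*((-4)³/(-7)) = -42 + 7*(-64*(-⅐)) = -42 + 7*(64/7) = -42 + 64 = 22)
H(q) = 22
((-163873 - 169316) + 128759) + H(-32/s) = ((-163873 - 169316) + 128759) + 22 = (-333189 + 128759) + 22 = -204430 + 22 = -204408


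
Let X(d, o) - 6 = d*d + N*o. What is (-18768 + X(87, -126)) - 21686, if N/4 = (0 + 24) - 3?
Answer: -43463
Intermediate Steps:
N = 84 (N = 4*((0 + 24) - 3) = 4*(24 - 3) = 4*21 = 84)
X(d, o) = 6 + d² + 84*o (X(d, o) = 6 + (d*d + 84*o) = 6 + (d² + 84*o) = 6 + d² + 84*o)
(-18768 + X(87, -126)) - 21686 = (-18768 + (6 + 87² + 84*(-126))) - 21686 = (-18768 + (6 + 7569 - 10584)) - 21686 = (-18768 - 3009) - 21686 = -21777 - 21686 = -43463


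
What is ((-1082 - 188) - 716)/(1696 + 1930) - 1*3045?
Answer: -5521578/1813 ≈ -3045.5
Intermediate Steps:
((-1082 - 188) - 716)/(1696 + 1930) - 1*3045 = (-1270 - 716)/3626 - 3045 = -1986*1/3626 - 3045 = -993/1813 - 3045 = -5521578/1813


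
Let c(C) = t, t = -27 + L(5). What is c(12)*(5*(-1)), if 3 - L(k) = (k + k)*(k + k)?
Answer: 620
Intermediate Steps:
L(k) = 3 - 4*k² (L(k) = 3 - (k + k)*(k + k) = 3 - 2*k*2*k = 3 - 4*k²)
t = -124 (t = -27 + (3 - 4*5²) = -27 + (3 - 4*25) = -27 + (3 - 100) = -27 - 97 = -124)
c(C) = -124
c(12)*(5*(-1)) = -620*(-1) = -124*(-5) = 620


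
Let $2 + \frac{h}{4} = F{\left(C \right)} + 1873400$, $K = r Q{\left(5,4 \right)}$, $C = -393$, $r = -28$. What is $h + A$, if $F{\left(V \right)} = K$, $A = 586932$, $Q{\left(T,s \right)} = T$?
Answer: $8079964$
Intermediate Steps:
$K = -140$ ($K = \left(-28\right) 5 = -140$)
$F{\left(V \right)} = -140$
$h = 7493032$ ($h = -8 + 4 \left(-140 + 1873400\right) = -8 + 4 \cdot 1873260 = -8 + 7493040 = 7493032$)
$h + A = 7493032 + 586932 = 8079964$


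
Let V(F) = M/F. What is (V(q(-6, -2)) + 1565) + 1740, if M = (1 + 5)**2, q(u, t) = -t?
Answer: 3323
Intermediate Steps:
M = 36 (M = 6**2 = 36)
V(F) = 36/F
(V(q(-6, -2)) + 1565) + 1740 = (36/((-1*(-2))) + 1565) + 1740 = (36/2 + 1565) + 1740 = (36*(1/2) + 1565) + 1740 = (18 + 1565) + 1740 = 1583 + 1740 = 3323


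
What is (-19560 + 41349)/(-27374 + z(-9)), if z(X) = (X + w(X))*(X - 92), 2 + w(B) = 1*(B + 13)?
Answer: -2421/2963 ≈ -0.81708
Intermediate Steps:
w(B) = 11 + B (w(B) = -2 + 1*(B + 13) = -2 + 1*(13 + B) = -2 + (13 + B) = 11 + B)
z(X) = (-92 + X)*(11 + 2*X) (z(X) = (X + (11 + X))*(X - 92) = (11 + 2*X)*(-92 + X) = (-92 + X)*(11 + 2*X))
(-19560 + 41349)/(-27374 + z(-9)) = (-19560 + 41349)/(-27374 + (-1012 - 173*(-9) + 2*(-9)**2)) = 21789/(-27374 + (-1012 + 1557 + 2*81)) = 21789/(-27374 + (-1012 + 1557 + 162)) = 21789/(-27374 + 707) = 21789/(-26667) = 21789*(-1/26667) = -2421/2963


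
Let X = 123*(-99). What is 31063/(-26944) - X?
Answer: 328066025/26944 ≈ 12176.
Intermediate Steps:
X = -12177
31063/(-26944) - X = 31063/(-26944) - 1*(-12177) = 31063*(-1/26944) + 12177 = -31063/26944 + 12177 = 328066025/26944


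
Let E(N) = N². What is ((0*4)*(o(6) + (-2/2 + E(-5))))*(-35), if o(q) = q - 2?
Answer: 0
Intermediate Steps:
o(q) = -2 + q
((0*4)*(o(6) + (-2/2 + E(-5))))*(-35) = ((0*4)*((-2 + 6) + (-2/2 + (-5)²)))*(-35) = (0*(4 + (-2*½ + 25)))*(-35) = (0*(4 + (-1 + 25)))*(-35) = (0*(4 + 24))*(-35) = (0*28)*(-35) = 0*(-35) = 0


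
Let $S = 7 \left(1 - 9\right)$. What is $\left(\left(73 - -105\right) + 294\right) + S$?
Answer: $416$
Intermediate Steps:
$S = -56$ ($S = 7 \left(-8\right) = -56$)
$\left(\left(73 - -105\right) + 294\right) + S = \left(\left(73 - -105\right) + 294\right) - 56 = \left(\left(73 + 105\right) + 294\right) - 56 = \left(178 + 294\right) - 56 = 472 - 56 = 416$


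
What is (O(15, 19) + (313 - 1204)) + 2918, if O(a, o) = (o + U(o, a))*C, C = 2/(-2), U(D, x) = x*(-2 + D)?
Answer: 1753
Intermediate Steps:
C = -1 (C = 2*(-½) = -1)
O(a, o) = -o - a*(-2 + o) (O(a, o) = (o + a*(-2 + o))*(-1) = -o - a*(-2 + o))
(O(15, 19) + (313 - 1204)) + 2918 = ((-1*19 - 1*15*(-2 + 19)) + (313 - 1204)) + 2918 = ((-19 - 1*15*17) - 891) + 2918 = ((-19 - 255) - 891) + 2918 = (-274 - 891) + 2918 = -1165 + 2918 = 1753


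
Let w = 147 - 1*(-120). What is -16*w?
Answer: -4272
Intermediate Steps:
w = 267 (w = 147 + 120 = 267)
-16*w = -16*267 = -4272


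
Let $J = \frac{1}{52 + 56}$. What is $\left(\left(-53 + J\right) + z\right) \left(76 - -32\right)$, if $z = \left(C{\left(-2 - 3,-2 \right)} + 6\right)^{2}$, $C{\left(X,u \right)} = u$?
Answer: $-3995$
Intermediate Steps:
$J = \frac{1}{108} \approx 0.0092593$
$z = 16$ ($z = \left(-2 + 6\right)^{2} = 4^{2} = 16$)
$\left(\left(-53 + J\right) + z\right) \left(76 - -32\right) = \left(\left(-53 + \frac{1}{108}\right) + 16\right) \left(76 - -32\right) = \left(- \frac{5723}{108} + 16\right) \left(76 + 32\right) = \left(- \frac{3995}{108}\right) 108 = -3995$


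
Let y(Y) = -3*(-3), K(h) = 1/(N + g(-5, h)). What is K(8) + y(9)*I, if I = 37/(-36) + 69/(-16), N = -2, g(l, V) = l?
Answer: -5399/112 ≈ -48.205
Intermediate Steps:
K(h) = -1/7 (K(h) = 1/(-2 - 5) = 1/(-7) = -1/7)
y(Y) = 9
I = -769/144 (I = 37*(-1/36) + 69*(-1/16) = -37/36 - 69/16 = -769/144 ≈ -5.3403)
K(8) + y(9)*I = -1/7 + 9*(-769/144) = -1/7 - 769/16 = -5399/112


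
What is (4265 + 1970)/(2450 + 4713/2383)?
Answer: 14858005/5843063 ≈ 2.5428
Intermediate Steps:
(4265 + 1970)/(2450 + 4713/2383) = 6235/(2450 + 4713*(1/2383)) = 6235/(2450 + 4713/2383) = 6235/(5843063/2383) = 6235*(2383/5843063) = 14858005/5843063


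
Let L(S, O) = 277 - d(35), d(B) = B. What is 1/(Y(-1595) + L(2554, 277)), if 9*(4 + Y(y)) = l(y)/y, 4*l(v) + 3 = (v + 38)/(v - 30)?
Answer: 15551250/3701198053 ≈ 0.0042017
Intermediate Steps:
L(S, O) = 242 (L(S, O) = 277 - 1*35 = 277 - 35 = 242)
l(v) = -3/4 + (38 + v)/(4*(-30 + v)) (l(v) = -3/4 + ((v + 38)/(v - 30))/4 = -3/4 + ((38 + v)/(-30 + v))/4 = -3/4 + (38 + v)/(4*(-30 + v)))
Y(y) = -4 + (64 - y)/(18*y*(-30 + y)) (Y(y) = -4 + (((64 - y)/(2*(-30 + y)))/y)/9 = -4 + ((64 - y)/(2*y*(-30 + y)))/9 = -4 + (64 - y)/(18*y*(-30 + y)))
1/(Y(-1595) + L(2554, 277)) = 1/((1/18)*(64 - 1*(-1595) - 72*(-1595)*(-30 - 1595))/(-1595*(-30 - 1595)) + 242) = 1/((1/18)*(-1/1595)*(64 + 1595 - 72*(-1595)*(-1625))/(-1625) + 242) = 1/((1/18)*(-1/1595)*(-1/1625)*(64 + 1595 - 186615000) + 242) = 1/((1/18)*(-1/1595)*(-1/1625)*(-186613341) + 242) = 1/(-62204447/15551250 + 242) = 1/(3701198053/15551250) = 15551250/3701198053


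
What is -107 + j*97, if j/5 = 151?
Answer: 73128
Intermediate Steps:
j = 755 (j = 5*151 = 755)
-107 + j*97 = -107 + 755*97 = -107 + 73235 = 73128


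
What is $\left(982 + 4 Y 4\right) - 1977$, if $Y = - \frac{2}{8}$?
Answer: $-999$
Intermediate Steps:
$Y = - \frac{1}{4}$ ($Y = \left(-2\right) \frac{1}{8} = - \frac{1}{4} \approx -0.25$)
$\left(982 + 4 Y 4\right) - 1977 = \left(982 + 4 \left(- \frac{1}{4}\right) 4\right) - 1977 = \left(982 - 4\right) - 1977 = 978 - 1977 = -999$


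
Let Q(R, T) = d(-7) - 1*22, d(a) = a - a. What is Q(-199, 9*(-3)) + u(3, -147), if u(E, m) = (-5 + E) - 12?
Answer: -36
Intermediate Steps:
d(a) = 0
Q(R, T) = -22 (Q(R, T) = 0 - 1*22 = 0 - 22 = -22)
u(E, m) = -17 + E
Q(-199, 9*(-3)) + u(3, -147) = -22 + (-17 + 3) = -22 - 14 = -36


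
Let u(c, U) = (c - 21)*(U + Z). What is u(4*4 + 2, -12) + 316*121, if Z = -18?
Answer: 38326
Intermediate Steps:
u(c, U) = (-21 + c)*(-18 + U) (u(c, U) = (c - 21)*(U - 18) = (-21 + c)*(-18 + U))
u(4*4 + 2, -12) + 316*121 = (378 - 21*(-12) - 18*(4*4 + 2) - 12*(4*4 + 2)) + 316*121 = (378 + 252 - 18*(16 + 2) - 12*(16 + 2)) + 38236 = (378 + 252 - 18*18 - 12*18) + 38236 = (378 + 252 - 324 - 216) + 38236 = 90 + 38236 = 38326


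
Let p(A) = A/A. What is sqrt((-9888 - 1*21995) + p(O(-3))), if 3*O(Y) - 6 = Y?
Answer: I*sqrt(31882) ≈ 178.56*I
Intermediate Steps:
O(Y) = 2 + Y/3
p(A) = 1
sqrt((-9888 - 1*21995) + p(O(-3))) = sqrt((-9888 - 1*21995) + 1) = sqrt((-9888 - 21995) + 1) = sqrt(-31883 + 1) = sqrt(-31882) = I*sqrt(31882)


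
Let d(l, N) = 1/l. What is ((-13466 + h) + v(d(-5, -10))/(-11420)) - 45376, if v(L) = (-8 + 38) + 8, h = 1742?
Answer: -326041019/5710 ≈ -57100.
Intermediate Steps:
v(L) = 38 (v(L) = 30 + 8 = 38)
((-13466 + h) + v(d(-5, -10))/(-11420)) - 45376 = ((-13466 + 1742) + 38/(-11420)) - 45376 = (-11724 + 38*(-1/11420)) - 45376 = (-11724 - 19/5710) - 45376 = -66944059/5710 - 45376 = -326041019/5710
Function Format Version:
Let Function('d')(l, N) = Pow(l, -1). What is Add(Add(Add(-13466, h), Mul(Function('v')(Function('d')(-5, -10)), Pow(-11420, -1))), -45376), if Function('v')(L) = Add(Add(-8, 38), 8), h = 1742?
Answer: Rational(-326041019, 5710) ≈ -57100.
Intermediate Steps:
Function('v')(L) = 38 (Function('v')(L) = Add(30, 8) = 38)
Add(Add(Add(-13466, h), Mul(Function('v')(Function('d')(-5, -10)), Pow(-11420, -1))), -45376) = Add(Add(Add(-13466, 1742), Mul(38, Pow(-11420, -1))), -45376) = Add(Add(-11724, Mul(38, Rational(-1, 11420))), -45376) = Add(Add(-11724, Rational(-19, 5710)), -45376) = Add(Rational(-66944059, 5710), -45376) = Rational(-326041019, 5710)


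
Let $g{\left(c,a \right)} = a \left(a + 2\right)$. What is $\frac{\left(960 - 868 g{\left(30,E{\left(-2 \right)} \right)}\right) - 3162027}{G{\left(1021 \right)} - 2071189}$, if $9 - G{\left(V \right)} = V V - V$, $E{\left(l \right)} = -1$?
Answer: $\frac{3160199}{3112600} \approx 1.0153$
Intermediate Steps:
$G{\left(V \right)} = 9 + V - V^{2}$ ($G{\left(V \right)} = 9 - \left(V V - V\right) = 9 - \left(V^{2} - V\right) = 9 + V - V^{2}$)
$g{\left(c,a \right)} = a \left(2 + a\right)$
$\frac{\left(960 - 868 g{\left(30,E{\left(-2 \right)} \right)}\right) - 3162027}{G{\left(1021 \right)} - 2071189} = \frac{\left(960 - 868 \left(- (2 - 1)\right)\right) - 3162027}{\left(9 + 1021 - 1021^{2}\right) - 2071189} = \frac{\left(960 - 868 \left(\left(-1\right) 1\right)\right) - 3162027}{\left(9 + 1021 - 1042441\right) - 2071189} = \frac{\left(960 - -868\right) - 3162027}{\left(9 + 1021 - 1042441\right) - 2071189} = \frac{\left(960 + 868\right) - 3162027}{-1041411 - 2071189} = \frac{1828 - 3162027}{-3112600} = \left(-3160199\right) \left(- \frac{1}{3112600}\right) = \frac{3160199}{3112600}$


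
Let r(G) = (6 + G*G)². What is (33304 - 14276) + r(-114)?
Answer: 169071032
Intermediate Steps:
r(G) = (6 + G²)²
(33304 - 14276) + r(-114) = (33304 - 14276) + (6 + (-114)²)² = 19028 + (6 + 12996)² = 19028 + 13002² = 19028 + 169052004 = 169071032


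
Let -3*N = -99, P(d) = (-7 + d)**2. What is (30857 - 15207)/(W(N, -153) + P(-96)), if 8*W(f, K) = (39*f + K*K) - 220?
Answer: 31300/27337 ≈ 1.1450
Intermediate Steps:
N = 33 (N = -1/3*(-99) = 33)
W(f, K) = -55/2 + K**2/8 + 39*f/8 (W(f, K) = ((39*f + K*K) - 220)/8 = ((39*f + K**2) - 220)/8 = ((K**2 + 39*f) - 220)/8 = (-220 + K**2 + 39*f)/8 = -55/2 + K**2/8 + 39*f/8)
(30857 - 15207)/(W(N, -153) + P(-96)) = (30857 - 15207)/((-55/2 + (1/8)*(-153)**2 + (39/8)*33) + (-7 - 96)**2) = 15650/((-55/2 + (1/8)*23409 + 1287/8) + (-103)**2) = 15650/((-55/2 + 23409/8 + 1287/8) + 10609) = 15650/(6119/2 + 10609) = 15650/(27337/2) = 15650*(2/27337) = 31300/27337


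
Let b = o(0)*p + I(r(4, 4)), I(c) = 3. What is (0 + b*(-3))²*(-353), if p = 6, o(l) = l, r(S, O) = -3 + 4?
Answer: -28593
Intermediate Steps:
r(S, O) = 1
b = 3 (b = 0*6 + 3 = 0 + 3 = 3)
(0 + b*(-3))²*(-353) = (0 + 3*(-3))²*(-353) = (0 - 9)²*(-353) = (-9)²*(-353) = 81*(-353) = -28593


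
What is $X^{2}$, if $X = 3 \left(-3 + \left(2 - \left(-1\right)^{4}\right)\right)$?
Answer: $36$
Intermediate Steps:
$X = -6$ ($X = 3 \left(-3 + \left(2 - 1\right)\right) = 3 \left(-3 + 1\right) = 3 \left(-2\right) = -6$)
$X^{2} = \left(-6\right)^{2} = 36$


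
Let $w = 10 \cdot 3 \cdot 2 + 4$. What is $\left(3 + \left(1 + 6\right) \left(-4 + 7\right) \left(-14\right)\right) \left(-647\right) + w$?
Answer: $188341$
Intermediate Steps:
$w = 64$ ($w = 10 \cdot 6 + 4 = 60 + 4 = 64$)
$\left(3 + \left(1 + 6\right) \left(-4 + 7\right) \left(-14\right)\right) \left(-647\right) + w = \left(3 + \left(1 + 6\right) \left(-4 + 7\right) \left(-14\right)\right) \left(-647\right) + 64 = \left(3 + 7 \cdot 3 \left(-14\right)\right) \left(-647\right) + 64 = \left(3 + 21 \left(-14\right)\right) \left(-647\right) + 64 = \left(3 - 294\right) \left(-647\right) + 64 = \left(-291\right) \left(-647\right) + 64 = 188277 + 64 = 188341$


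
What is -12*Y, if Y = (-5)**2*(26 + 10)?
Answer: -10800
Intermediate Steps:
Y = 900 (Y = 25*36 = 900)
-12*Y = -12*900 = -10800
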